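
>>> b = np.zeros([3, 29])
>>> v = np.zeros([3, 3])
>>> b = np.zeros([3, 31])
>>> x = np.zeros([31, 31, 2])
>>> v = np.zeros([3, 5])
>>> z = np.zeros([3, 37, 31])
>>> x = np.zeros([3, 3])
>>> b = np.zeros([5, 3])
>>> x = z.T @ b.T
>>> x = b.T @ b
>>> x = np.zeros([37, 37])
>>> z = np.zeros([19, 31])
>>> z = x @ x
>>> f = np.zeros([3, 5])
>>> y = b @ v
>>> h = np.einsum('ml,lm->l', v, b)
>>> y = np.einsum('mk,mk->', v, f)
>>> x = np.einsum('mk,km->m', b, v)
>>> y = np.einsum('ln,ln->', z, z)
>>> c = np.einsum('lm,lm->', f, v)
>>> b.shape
(5, 3)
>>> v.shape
(3, 5)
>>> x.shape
(5,)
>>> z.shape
(37, 37)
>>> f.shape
(3, 5)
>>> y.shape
()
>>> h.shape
(5,)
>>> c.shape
()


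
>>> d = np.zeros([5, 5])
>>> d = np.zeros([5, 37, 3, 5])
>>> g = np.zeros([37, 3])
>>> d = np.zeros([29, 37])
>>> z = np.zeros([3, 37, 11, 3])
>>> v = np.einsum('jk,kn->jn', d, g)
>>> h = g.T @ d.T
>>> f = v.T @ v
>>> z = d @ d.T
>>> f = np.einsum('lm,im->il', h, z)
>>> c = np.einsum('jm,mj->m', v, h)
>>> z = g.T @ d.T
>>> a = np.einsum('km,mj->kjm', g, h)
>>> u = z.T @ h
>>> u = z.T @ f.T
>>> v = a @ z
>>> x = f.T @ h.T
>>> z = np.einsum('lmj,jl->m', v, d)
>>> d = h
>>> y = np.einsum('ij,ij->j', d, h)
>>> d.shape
(3, 29)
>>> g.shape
(37, 3)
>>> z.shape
(29,)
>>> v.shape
(37, 29, 29)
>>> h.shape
(3, 29)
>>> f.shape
(29, 3)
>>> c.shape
(3,)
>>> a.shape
(37, 29, 3)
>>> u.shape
(29, 29)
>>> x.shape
(3, 3)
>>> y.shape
(29,)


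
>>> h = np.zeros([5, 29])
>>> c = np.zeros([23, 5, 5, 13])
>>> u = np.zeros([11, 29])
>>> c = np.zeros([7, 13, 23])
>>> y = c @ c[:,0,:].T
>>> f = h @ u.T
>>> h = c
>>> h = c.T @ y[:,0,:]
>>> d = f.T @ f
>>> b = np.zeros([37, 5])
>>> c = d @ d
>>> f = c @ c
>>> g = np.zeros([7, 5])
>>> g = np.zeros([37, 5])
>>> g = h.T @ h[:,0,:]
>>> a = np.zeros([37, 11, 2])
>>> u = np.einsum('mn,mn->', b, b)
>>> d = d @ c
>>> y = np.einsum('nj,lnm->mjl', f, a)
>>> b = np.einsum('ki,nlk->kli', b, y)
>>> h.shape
(23, 13, 7)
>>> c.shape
(11, 11)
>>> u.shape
()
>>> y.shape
(2, 11, 37)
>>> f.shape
(11, 11)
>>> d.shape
(11, 11)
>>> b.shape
(37, 11, 5)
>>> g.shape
(7, 13, 7)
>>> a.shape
(37, 11, 2)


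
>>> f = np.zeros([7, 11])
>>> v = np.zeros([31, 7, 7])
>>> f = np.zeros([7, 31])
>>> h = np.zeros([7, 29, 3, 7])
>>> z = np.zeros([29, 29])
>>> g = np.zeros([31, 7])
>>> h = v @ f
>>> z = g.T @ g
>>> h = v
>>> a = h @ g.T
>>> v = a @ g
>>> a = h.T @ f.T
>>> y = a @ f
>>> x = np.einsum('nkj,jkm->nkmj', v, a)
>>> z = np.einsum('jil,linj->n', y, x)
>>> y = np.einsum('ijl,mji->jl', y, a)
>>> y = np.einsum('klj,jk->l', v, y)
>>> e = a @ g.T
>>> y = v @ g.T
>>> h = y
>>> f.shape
(7, 31)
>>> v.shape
(31, 7, 7)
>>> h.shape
(31, 7, 31)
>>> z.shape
(7,)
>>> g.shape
(31, 7)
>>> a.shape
(7, 7, 7)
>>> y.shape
(31, 7, 31)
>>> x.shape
(31, 7, 7, 7)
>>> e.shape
(7, 7, 31)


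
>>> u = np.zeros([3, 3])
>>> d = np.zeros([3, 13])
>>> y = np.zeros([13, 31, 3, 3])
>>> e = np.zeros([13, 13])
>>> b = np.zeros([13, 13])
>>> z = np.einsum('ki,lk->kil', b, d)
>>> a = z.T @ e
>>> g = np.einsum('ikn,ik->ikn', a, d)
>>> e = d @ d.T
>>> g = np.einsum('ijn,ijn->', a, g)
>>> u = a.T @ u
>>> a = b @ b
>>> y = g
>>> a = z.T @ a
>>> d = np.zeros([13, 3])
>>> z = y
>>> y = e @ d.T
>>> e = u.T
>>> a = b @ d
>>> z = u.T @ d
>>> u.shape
(13, 13, 3)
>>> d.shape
(13, 3)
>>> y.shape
(3, 13)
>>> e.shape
(3, 13, 13)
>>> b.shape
(13, 13)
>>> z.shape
(3, 13, 3)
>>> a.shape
(13, 3)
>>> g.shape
()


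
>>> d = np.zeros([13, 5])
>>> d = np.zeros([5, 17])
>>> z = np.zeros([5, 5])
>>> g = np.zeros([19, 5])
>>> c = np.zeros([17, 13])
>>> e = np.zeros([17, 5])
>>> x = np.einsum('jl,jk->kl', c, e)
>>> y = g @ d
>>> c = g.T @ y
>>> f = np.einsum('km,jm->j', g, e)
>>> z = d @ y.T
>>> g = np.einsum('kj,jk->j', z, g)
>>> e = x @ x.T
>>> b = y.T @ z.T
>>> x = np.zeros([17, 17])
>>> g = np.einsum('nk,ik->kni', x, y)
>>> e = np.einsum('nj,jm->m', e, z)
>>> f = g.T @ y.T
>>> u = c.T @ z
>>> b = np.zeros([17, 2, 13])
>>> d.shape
(5, 17)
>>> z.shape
(5, 19)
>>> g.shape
(17, 17, 19)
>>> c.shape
(5, 17)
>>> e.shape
(19,)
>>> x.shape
(17, 17)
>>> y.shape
(19, 17)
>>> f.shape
(19, 17, 19)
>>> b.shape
(17, 2, 13)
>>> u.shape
(17, 19)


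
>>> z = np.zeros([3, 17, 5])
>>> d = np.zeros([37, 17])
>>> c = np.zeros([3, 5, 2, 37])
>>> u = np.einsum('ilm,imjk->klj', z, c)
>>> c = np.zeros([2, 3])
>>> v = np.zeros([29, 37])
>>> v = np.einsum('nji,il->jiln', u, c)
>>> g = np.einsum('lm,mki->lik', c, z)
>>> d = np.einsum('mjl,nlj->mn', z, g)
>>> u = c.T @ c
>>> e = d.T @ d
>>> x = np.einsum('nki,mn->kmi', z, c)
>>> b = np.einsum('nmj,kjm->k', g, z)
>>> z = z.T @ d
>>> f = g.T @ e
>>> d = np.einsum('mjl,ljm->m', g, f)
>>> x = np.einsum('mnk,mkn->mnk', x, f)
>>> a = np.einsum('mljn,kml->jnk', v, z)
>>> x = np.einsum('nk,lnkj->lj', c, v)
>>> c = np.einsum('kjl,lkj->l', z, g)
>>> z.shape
(5, 17, 2)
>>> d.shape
(2,)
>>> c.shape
(2,)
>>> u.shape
(3, 3)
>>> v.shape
(17, 2, 3, 37)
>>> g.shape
(2, 5, 17)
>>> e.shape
(2, 2)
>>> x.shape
(17, 37)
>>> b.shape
(3,)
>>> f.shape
(17, 5, 2)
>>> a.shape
(3, 37, 5)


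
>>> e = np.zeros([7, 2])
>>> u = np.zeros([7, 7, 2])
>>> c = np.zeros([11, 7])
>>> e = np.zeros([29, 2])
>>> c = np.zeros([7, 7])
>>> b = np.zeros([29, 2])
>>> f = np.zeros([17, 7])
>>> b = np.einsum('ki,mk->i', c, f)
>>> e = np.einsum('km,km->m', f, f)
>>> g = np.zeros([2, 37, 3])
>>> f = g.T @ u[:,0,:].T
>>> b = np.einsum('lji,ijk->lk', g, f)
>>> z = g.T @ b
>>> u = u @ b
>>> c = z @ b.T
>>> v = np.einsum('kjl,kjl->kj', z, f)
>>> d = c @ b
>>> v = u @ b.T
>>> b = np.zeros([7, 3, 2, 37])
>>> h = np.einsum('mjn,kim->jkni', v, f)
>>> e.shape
(7,)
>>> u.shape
(7, 7, 7)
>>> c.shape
(3, 37, 2)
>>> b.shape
(7, 3, 2, 37)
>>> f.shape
(3, 37, 7)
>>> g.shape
(2, 37, 3)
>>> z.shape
(3, 37, 7)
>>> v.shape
(7, 7, 2)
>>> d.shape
(3, 37, 7)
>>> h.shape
(7, 3, 2, 37)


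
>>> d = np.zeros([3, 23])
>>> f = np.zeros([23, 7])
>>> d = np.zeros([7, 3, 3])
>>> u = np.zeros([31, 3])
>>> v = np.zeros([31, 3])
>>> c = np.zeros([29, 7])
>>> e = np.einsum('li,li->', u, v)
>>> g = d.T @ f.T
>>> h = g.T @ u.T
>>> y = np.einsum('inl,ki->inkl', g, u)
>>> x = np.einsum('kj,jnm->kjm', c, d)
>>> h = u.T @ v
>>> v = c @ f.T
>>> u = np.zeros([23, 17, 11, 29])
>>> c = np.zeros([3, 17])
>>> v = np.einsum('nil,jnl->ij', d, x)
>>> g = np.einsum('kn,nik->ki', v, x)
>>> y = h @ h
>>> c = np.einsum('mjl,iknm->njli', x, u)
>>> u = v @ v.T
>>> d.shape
(7, 3, 3)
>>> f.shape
(23, 7)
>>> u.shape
(3, 3)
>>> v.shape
(3, 29)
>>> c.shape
(11, 7, 3, 23)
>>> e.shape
()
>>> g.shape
(3, 7)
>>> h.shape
(3, 3)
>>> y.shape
(3, 3)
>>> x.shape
(29, 7, 3)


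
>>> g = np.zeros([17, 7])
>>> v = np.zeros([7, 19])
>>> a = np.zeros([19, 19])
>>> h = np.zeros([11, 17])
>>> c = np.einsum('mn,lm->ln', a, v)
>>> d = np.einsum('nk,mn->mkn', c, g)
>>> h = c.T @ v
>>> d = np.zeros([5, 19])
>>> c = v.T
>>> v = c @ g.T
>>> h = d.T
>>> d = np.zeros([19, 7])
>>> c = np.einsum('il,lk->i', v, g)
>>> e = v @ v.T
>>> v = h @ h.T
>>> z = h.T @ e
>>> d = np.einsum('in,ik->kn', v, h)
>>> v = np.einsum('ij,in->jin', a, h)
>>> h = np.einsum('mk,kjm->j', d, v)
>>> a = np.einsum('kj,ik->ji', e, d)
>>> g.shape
(17, 7)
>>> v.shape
(19, 19, 5)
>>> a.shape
(19, 5)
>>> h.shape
(19,)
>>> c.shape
(19,)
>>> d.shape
(5, 19)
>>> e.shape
(19, 19)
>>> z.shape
(5, 19)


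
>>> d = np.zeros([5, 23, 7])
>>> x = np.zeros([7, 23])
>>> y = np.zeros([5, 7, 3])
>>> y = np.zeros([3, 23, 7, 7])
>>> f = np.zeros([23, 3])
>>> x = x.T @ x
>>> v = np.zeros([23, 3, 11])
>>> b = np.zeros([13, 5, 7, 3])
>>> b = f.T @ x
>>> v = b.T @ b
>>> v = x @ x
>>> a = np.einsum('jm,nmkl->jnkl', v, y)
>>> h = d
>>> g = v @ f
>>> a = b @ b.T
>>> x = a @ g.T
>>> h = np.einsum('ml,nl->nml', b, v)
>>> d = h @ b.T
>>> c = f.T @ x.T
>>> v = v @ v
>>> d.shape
(23, 3, 3)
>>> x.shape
(3, 23)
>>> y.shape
(3, 23, 7, 7)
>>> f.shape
(23, 3)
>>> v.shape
(23, 23)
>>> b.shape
(3, 23)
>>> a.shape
(3, 3)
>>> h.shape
(23, 3, 23)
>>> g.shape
(23, 3)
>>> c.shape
(3, 3)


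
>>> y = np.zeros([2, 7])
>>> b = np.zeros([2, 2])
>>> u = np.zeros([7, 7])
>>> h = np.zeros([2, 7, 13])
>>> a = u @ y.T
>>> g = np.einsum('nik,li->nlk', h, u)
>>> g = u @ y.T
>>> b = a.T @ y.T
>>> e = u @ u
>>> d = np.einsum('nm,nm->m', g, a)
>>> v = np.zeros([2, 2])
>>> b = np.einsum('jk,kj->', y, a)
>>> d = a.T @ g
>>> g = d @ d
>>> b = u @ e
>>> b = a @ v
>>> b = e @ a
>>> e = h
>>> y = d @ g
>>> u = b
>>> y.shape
(2, 2)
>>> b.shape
(7, 2)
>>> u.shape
(7, 2)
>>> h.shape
(2, 7, 13)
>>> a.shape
(7, 2)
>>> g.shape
(2, 2)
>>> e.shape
(2, 7, 13)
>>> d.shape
(2, 2)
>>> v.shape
(2, 2)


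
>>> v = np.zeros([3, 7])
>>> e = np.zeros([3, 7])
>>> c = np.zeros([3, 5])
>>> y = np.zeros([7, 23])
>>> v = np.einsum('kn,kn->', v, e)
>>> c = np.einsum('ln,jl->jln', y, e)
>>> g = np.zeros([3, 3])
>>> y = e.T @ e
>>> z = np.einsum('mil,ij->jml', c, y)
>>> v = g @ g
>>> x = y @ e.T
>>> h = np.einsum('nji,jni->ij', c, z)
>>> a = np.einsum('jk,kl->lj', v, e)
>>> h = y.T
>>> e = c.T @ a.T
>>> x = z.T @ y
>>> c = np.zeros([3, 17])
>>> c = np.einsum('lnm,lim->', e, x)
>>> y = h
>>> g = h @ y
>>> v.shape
(3, 3)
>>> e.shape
(23, 7, 7)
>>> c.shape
()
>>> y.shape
(7, 7)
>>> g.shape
(7, 7)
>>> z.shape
(7, 3, 23)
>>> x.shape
(23, 3, 7)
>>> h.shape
(7, 7)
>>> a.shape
(7, 3)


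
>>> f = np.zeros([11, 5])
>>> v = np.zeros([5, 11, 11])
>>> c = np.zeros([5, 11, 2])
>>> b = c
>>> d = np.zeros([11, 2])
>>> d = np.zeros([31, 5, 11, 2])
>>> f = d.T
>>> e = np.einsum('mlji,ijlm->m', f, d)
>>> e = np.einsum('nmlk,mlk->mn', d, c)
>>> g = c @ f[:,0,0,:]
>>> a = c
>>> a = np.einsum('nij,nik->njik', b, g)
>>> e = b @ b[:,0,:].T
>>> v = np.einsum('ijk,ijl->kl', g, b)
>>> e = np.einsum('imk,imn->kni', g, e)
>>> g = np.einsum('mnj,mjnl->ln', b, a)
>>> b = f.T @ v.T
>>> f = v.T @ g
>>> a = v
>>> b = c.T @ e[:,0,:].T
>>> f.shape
(2, 11)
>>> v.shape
(31, 2)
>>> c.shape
(5, 11, 2)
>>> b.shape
(2, 11, 31)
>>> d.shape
(31, 5, 11, 2)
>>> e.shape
(31, 5, 5)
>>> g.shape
(31, 11)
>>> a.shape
(31, 2)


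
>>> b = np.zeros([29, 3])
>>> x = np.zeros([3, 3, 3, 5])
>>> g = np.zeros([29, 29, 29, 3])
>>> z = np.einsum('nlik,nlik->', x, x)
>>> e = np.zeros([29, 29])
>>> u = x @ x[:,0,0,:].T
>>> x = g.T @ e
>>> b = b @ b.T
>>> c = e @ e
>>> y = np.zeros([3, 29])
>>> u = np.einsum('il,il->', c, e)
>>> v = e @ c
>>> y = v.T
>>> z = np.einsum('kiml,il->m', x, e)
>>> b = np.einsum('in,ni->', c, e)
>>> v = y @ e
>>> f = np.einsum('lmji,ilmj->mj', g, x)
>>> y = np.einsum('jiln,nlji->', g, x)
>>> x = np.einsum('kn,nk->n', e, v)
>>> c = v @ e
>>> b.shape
()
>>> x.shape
(29,)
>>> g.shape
(29, 29, 29, 3)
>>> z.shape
(29,)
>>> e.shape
(29, 29)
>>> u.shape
()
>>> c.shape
(29, 29)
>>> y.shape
()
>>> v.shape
(29, 29)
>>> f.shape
(29, 29)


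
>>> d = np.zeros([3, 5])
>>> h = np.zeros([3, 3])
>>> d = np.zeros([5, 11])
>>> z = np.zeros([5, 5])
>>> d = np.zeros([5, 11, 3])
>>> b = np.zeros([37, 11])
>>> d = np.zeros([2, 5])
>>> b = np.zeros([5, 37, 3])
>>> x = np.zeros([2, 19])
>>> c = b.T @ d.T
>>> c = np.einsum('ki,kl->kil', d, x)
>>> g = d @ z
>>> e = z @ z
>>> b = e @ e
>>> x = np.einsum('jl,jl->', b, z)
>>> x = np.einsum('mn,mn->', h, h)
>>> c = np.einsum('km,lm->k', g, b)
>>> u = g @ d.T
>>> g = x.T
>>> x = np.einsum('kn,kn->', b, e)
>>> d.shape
(2, 5)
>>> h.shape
(3, 3)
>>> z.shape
(5, 5)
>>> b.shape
(5, 5)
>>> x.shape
()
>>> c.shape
(2,)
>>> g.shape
()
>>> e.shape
(5, 5)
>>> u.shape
(2, 2)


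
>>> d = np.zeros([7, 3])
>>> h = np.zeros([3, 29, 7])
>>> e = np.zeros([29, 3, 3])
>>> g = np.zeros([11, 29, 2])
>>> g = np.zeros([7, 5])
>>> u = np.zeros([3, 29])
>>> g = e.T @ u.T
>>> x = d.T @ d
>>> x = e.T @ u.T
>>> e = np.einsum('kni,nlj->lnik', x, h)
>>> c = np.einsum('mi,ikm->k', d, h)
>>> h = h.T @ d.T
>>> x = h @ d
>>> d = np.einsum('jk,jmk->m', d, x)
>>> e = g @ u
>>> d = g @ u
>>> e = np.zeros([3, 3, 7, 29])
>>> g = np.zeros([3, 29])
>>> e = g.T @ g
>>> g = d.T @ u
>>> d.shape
(3, 3, 29)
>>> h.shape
(7, 29, 7)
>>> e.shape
(29, 29)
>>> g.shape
(29, 3, 29)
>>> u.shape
(3, 29)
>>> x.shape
(7, 29, 3)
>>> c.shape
(29,)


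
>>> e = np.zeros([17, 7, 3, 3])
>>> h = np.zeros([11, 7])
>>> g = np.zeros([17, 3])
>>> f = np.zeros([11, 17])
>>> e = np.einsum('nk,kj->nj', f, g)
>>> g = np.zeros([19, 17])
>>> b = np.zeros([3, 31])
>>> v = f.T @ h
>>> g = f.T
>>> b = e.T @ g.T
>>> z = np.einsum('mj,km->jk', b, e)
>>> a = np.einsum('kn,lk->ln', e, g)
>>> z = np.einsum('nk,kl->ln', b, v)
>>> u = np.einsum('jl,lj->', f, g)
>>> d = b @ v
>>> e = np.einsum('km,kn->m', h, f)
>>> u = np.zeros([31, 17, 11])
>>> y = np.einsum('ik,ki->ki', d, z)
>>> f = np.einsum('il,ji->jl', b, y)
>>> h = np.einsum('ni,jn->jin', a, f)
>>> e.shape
(7,)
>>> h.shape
(7, 3, 17)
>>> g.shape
(17, 11)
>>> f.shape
(7, 17)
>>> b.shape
(3, 17)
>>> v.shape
(17, 7)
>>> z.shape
(7, 3)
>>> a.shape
(17, 3)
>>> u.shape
(31, 17, 11)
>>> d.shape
(3, 7)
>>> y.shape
(7, 3)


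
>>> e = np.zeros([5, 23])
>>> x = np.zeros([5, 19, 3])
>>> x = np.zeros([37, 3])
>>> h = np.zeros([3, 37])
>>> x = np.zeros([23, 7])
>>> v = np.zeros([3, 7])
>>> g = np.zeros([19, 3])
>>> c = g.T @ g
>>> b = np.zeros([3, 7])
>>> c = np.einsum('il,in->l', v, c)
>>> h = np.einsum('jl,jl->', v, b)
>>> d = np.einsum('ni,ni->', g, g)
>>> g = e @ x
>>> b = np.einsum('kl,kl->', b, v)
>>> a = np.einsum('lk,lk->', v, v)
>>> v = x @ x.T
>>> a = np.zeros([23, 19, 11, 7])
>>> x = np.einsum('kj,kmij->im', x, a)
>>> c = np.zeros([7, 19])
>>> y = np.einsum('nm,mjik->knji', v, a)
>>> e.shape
(5, 23)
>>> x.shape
(11, 19)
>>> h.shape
()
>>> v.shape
(23, 23)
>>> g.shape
(5, 7)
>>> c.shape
(7, 19)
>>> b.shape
()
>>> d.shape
()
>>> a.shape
(23, 19, 11, 7)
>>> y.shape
(7, 23, 19, 11)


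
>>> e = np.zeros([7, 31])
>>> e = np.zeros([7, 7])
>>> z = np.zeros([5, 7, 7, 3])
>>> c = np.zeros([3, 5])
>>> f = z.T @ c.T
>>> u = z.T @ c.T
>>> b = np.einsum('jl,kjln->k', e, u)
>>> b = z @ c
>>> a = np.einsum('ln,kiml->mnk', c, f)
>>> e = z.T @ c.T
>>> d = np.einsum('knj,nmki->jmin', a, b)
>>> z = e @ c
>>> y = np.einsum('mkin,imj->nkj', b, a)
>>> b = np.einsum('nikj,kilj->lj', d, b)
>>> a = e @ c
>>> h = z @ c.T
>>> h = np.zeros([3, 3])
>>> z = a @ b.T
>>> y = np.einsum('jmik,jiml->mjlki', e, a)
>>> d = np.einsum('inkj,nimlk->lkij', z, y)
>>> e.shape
(3, 7, 7, 3)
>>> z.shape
(3, 7, 7, 7)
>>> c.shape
(3, 5)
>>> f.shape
(3, 7, 7, 3)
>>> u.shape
(3, 7, 7, 3)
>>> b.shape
(7, 5)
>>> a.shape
(3, 7, 7, 5)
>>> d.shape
(3, 7, 3, 7)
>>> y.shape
(7, 3, 5, 3, 7)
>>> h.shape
(3, 3)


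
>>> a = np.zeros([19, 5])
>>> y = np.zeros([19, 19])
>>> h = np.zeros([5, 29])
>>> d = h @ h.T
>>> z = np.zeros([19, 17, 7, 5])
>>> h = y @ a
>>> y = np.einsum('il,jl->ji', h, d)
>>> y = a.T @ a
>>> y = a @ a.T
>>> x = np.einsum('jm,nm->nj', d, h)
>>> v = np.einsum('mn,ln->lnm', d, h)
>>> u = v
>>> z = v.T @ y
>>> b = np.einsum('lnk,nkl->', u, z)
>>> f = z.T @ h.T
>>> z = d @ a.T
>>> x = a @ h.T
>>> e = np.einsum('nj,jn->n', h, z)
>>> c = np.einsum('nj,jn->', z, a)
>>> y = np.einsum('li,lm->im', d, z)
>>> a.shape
(19, 5)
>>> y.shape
(5, 19)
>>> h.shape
(19, 5)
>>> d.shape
(5, 5)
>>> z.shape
(5, 19)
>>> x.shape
(19, 19)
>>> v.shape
(19, 5, 5)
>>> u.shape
(19, 5, 5)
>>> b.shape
()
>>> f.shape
(19, 5, 19)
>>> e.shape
(19,)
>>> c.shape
()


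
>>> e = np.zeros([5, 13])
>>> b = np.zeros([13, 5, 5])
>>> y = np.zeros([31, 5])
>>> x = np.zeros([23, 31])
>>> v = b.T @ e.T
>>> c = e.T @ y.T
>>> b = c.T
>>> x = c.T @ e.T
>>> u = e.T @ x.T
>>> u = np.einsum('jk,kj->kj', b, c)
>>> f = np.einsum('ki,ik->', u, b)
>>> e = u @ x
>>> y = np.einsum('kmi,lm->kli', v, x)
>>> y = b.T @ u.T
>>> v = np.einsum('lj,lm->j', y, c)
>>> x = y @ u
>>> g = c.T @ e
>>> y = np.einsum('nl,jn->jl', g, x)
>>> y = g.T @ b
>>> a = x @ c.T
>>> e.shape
(13, 5)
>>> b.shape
(31, 13)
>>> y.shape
(5, 13)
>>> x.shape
(13, 31)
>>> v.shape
(13,)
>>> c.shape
(13, 31)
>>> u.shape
(13, 31)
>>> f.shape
()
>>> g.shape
(31, 5)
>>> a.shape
(13, 13)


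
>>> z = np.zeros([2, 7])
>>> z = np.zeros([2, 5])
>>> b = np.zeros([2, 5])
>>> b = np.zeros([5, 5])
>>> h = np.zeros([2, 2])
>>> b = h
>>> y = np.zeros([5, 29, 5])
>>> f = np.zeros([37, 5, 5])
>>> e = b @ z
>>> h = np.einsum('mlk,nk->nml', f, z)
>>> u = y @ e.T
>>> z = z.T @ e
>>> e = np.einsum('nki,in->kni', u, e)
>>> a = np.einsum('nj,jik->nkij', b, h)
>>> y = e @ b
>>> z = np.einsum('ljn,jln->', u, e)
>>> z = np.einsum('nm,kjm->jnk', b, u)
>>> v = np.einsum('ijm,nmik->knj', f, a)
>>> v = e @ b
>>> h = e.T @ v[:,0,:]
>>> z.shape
(29, 2, 5)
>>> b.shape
(2, 2)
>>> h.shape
(2, 5, 2)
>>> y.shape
(29, 5, 2)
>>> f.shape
(37, 5, 5)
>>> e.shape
(29, 5, 2)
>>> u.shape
(5, 29, 2)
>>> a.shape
(2, 5, 37, 2)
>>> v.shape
(29, 5, 2)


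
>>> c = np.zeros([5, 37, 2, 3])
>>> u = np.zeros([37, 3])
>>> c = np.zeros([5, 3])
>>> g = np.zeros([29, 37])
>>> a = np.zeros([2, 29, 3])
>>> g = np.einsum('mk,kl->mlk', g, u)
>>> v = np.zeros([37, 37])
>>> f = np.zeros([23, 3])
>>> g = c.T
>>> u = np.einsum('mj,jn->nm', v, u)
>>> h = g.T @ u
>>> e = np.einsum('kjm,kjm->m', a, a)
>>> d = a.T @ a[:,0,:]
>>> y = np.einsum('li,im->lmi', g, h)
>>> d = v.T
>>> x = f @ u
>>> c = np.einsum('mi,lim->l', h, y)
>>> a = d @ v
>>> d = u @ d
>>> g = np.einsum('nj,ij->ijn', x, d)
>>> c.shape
(3,)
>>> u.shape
(3, 37)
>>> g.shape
(3, 37, 23)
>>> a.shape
(37, 37)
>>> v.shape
(37, 37)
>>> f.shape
(23, 3)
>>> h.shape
(5, 37)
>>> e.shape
(3,)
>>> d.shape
(3, 37)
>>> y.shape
(3, 37, 5)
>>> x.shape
(23, 37)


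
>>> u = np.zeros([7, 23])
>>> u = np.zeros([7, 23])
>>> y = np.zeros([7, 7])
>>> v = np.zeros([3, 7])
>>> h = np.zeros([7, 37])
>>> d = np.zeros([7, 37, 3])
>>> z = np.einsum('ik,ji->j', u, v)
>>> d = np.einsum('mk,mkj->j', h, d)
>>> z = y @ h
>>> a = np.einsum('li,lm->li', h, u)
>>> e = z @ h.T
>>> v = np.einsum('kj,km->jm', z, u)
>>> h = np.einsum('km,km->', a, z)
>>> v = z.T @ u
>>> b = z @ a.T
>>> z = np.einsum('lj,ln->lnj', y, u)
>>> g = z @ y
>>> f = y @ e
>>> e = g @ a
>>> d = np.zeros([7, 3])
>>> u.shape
(7, 23)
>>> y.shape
(7, 7)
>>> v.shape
(37, 23)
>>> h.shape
()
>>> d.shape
(7, 3)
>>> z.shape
(7, 23, 7)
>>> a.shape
(7, 37)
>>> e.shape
(7, 23, 37)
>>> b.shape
(7, 7)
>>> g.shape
(7, 23, 7)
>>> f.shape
(7, 7)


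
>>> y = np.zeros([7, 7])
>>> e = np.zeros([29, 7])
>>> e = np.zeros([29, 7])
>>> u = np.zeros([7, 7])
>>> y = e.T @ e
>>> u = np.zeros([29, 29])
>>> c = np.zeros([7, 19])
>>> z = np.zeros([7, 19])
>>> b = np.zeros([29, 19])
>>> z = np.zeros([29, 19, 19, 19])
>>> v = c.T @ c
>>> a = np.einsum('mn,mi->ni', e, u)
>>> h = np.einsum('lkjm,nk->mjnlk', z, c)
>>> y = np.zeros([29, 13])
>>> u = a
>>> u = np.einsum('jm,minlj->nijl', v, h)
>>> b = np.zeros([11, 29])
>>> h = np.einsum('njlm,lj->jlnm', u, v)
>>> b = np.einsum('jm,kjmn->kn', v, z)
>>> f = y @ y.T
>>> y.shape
(29, 13)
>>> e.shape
(29, 7)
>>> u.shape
(7, 19, 19, 29)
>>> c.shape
(7, 19)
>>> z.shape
(29, 19, 19, 19)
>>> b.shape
(29, 19)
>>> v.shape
(19, 19)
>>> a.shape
(7, 29)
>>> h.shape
(19, 19, 7, 29)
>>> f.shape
(29, 29)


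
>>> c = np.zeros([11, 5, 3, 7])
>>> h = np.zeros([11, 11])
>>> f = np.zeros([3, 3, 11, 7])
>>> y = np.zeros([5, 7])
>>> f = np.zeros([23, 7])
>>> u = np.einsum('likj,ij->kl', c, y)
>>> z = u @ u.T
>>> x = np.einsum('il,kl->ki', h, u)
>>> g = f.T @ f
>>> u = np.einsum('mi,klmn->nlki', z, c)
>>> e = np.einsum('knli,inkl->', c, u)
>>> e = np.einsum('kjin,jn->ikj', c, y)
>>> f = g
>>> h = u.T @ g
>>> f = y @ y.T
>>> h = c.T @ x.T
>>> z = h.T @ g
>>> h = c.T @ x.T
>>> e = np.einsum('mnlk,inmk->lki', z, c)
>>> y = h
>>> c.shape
(11, 5, 3, 7)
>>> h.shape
(7, 3, 5, 3)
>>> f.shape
(5, 5)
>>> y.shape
(7, 3, 5, 3)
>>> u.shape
(7, 5, 11, 3)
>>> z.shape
(3, 5, 3, 7)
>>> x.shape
(3, 11)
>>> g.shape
(7, 7)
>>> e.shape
(3, 7, 11)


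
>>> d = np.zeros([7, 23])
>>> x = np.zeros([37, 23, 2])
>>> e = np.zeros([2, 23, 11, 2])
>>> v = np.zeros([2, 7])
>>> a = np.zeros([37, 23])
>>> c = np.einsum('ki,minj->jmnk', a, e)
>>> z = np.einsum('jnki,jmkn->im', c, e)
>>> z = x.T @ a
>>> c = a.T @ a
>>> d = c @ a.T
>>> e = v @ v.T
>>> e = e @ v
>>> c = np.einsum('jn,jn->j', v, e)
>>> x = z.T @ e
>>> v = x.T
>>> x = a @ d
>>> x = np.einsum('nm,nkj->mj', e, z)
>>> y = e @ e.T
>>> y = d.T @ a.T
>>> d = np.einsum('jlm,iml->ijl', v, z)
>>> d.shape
(2, 7, 23)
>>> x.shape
(7, 23)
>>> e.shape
(2, 7)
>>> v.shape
(7, 23, 23)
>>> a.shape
(37, 23)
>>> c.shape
(2,)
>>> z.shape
(2, 23, 23)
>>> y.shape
(37, 37)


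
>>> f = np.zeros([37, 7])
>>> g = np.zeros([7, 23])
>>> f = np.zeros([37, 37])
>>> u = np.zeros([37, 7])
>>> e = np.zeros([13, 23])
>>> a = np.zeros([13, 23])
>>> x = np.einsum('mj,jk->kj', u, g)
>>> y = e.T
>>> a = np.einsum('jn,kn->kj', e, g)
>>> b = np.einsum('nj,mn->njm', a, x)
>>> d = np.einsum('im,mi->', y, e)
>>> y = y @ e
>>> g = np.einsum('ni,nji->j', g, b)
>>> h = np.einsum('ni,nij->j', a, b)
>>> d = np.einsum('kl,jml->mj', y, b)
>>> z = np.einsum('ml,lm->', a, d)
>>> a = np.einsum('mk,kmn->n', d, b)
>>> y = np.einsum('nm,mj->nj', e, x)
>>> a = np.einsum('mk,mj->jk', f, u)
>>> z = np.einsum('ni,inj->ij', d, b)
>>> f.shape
(37, 37)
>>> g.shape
(13,)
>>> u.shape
(37, 7)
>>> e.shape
(13, 23)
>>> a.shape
(7, 37)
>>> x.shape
(23, 7)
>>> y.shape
(13, 7)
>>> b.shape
(7, 13, 23)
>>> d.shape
(13, 7)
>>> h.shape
(23,)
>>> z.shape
(7, 23)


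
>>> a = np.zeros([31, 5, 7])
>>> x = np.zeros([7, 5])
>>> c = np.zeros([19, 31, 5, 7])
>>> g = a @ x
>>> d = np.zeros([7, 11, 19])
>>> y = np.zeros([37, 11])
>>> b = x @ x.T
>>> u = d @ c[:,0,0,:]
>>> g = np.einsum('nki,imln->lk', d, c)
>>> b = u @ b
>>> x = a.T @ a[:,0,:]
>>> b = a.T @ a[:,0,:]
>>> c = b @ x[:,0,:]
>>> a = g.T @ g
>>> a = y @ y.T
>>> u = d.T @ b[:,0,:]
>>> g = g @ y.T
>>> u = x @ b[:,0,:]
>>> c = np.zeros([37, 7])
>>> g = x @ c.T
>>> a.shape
(37, 37)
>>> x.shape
(7, 5, 7)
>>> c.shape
(37, 7)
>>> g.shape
(7, 5, 37)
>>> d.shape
(7, 11, 19)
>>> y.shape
(37, 11)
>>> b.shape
(7, 5, 7)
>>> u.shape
(7, 5, 7)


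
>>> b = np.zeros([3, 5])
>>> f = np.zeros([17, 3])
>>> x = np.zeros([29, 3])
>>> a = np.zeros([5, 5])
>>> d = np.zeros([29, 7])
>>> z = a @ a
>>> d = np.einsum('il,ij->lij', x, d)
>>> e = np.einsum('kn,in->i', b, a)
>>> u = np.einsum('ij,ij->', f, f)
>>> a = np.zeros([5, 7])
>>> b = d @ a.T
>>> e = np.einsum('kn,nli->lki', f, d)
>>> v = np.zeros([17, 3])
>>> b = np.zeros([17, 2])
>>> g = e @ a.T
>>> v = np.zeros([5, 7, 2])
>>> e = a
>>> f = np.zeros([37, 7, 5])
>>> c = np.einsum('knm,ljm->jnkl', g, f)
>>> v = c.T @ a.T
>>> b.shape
(17, 2)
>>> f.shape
(37, 7, 5)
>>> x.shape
(29, 3)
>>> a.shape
(5, 7)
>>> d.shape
(3, 29, 7)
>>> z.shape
(5, 5)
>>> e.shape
(5, 7)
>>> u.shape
()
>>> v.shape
(37, 29, 17, 5)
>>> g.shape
(29, 17, 5)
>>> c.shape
(7, 17, 29, 37)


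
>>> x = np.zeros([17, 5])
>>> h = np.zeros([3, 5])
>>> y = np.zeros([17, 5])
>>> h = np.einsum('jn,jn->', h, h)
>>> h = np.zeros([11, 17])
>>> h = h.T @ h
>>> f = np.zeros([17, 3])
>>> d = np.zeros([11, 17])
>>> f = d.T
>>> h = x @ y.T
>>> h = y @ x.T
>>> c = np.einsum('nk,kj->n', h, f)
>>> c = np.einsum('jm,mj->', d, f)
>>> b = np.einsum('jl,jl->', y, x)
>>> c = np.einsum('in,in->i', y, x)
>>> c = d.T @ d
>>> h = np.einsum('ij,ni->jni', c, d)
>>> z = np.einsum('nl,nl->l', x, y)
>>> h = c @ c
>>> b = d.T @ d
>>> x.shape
(17, 5)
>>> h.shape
(17, 17)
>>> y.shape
(17, 5)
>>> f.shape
(17, 11)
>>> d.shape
(11, 17)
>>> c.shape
(17, 17)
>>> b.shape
(17, 17)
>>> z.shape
(5,)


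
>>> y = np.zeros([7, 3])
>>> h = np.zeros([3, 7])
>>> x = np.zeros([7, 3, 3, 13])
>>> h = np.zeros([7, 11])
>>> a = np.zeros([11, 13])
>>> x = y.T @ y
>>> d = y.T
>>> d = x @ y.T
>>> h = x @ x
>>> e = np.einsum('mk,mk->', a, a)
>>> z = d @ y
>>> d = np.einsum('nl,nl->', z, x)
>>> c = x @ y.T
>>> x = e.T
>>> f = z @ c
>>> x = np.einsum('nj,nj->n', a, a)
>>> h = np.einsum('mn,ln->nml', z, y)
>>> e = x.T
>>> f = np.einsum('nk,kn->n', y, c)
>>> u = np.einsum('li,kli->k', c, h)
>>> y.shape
(7, 3)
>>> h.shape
(3, 3, 7)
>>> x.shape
(11,)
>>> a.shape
(11, 13)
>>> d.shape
()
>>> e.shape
(11,)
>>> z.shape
(3, 3)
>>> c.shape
(3, 7)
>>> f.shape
(7,)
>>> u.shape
(3,)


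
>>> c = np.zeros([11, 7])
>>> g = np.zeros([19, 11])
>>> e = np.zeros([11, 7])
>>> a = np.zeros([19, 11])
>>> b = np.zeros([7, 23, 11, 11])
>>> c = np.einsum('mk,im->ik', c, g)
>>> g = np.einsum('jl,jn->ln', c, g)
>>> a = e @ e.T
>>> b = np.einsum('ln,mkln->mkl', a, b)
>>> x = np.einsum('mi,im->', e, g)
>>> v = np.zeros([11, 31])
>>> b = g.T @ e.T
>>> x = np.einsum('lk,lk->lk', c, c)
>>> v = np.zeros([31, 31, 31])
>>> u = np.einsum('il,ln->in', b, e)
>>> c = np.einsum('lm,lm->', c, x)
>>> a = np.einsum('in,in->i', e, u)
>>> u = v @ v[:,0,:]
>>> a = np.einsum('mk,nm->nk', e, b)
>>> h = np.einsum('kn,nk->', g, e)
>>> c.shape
()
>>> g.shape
(7, 11)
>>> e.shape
(11, 7)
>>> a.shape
(11, 7)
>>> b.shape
(11, 11)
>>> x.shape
(19, 7)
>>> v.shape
(31, 31, 31)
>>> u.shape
(31, 31, 31)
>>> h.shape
()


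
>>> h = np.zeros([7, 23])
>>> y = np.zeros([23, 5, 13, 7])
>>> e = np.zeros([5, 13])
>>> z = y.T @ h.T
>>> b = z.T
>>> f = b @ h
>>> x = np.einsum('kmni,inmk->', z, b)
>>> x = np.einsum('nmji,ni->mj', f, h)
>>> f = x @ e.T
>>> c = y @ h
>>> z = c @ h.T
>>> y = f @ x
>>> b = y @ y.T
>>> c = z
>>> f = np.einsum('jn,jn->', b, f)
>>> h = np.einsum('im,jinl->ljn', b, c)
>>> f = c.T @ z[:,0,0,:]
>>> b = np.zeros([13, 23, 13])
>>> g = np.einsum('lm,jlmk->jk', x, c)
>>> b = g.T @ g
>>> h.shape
(7, 23, 13)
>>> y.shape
(5, 13)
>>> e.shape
(5, 13)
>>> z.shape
(23, 5, 13, 7)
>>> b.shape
(7, 7)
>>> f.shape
(7, 13, 5, 7)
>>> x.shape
(5, 13)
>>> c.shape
(23, 5, 13, 7)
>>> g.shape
(23, 7)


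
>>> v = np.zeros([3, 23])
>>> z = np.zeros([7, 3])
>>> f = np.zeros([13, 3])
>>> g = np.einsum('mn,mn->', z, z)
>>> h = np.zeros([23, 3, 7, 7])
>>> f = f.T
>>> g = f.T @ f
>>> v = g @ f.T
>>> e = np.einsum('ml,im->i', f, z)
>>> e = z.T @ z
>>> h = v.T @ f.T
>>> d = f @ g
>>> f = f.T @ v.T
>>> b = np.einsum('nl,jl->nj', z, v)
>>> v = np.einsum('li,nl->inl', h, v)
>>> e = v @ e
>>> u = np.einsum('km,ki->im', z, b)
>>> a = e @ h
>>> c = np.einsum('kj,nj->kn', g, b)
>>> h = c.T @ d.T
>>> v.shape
(3, 13, 3)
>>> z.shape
(7, 3)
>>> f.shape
(13, 13)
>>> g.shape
(13, 13)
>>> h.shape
(7, 3)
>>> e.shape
(3, 13, 3)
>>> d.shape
(3, 13)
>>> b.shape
(7, 13)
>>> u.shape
(13, 3)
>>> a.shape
(3, 13, 3)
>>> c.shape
(13, 7)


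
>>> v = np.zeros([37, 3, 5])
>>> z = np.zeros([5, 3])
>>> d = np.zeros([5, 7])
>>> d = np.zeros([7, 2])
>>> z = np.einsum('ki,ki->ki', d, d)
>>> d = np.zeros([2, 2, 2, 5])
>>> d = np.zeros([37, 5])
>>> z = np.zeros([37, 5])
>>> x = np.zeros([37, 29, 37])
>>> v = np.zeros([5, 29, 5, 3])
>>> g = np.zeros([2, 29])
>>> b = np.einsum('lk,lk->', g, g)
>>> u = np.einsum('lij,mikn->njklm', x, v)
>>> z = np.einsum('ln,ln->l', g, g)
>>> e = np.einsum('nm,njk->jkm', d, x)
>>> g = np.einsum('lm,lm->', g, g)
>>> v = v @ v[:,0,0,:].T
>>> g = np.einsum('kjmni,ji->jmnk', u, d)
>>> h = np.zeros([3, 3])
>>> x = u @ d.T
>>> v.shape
(5, 29, 5, 5)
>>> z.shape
(2,)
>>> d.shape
(37, 5)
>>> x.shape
(3, 37, 5, 37, 37)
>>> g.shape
(37, 5, 37, 3)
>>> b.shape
()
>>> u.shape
(3, 37, 5, 37, 5)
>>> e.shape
(29, 37, 5)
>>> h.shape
(3, 3)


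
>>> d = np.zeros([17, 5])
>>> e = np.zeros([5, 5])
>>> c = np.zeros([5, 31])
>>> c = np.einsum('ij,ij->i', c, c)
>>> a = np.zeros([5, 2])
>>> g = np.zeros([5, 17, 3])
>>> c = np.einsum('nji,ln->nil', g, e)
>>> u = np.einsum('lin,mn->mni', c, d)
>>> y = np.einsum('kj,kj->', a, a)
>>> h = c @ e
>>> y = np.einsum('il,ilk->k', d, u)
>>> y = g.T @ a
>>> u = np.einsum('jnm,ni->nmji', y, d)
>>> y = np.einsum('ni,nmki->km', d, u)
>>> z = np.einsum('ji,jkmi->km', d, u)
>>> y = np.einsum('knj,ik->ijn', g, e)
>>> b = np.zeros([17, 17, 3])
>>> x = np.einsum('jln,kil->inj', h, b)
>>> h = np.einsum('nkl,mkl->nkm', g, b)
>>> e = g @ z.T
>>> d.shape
(17, 5)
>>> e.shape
(5, 17, 2)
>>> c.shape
(5, 3, 5)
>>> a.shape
(5, 2)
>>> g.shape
(5, 17, 3)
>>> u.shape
(17, 2, 3, 5)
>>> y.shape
(5, 3, 17)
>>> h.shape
(5, 17, 17)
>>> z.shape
(2, 3)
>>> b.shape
(17, 17, 3)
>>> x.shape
(17, 5, 5)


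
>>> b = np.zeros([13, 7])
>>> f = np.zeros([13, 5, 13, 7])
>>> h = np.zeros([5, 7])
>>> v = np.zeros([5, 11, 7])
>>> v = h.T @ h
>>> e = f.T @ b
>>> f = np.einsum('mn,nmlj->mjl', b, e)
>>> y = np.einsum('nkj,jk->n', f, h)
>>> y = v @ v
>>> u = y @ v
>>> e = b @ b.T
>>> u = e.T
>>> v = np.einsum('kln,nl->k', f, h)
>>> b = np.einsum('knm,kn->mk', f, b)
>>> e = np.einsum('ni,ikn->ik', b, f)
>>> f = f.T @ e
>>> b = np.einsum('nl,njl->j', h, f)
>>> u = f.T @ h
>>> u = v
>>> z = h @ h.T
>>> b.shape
(7,)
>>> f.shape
(5, 7, 7)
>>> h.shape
(5, 7)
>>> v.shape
(13,)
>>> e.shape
(13, 7)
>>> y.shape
(7, 7)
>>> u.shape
(13,)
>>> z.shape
(5, 5)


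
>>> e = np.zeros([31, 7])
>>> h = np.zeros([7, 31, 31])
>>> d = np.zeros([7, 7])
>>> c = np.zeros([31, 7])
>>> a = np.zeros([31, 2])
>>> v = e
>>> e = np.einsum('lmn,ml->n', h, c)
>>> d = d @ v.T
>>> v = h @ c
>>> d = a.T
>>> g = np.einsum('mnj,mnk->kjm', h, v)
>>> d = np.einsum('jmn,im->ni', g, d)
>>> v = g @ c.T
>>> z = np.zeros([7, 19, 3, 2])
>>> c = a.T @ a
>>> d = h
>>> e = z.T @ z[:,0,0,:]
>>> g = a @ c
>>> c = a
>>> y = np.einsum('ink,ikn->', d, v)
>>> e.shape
(2, 3, 19, 2)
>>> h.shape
(7, 31, 31)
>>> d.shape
(7, 31, 31)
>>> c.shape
(31, 2)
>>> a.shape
(31, 2)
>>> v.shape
(7, 31, 31)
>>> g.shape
(31, 2)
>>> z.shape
(7, 19, 3, 2)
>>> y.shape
()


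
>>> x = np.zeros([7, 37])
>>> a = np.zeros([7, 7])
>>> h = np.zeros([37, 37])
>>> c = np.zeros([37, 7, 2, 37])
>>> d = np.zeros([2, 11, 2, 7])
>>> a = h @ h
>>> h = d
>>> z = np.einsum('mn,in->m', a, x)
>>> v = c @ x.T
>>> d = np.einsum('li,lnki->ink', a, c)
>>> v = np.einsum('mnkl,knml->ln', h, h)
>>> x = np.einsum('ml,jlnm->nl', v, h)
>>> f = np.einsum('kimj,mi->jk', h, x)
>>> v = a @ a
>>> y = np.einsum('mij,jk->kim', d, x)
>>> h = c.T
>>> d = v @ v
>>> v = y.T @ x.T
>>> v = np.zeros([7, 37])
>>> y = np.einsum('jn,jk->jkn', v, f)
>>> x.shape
(2, 11)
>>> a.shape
(37, 37)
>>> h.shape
(37, 2, 7, 37)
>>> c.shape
(37, 7, 2, 37)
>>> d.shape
(37, 37)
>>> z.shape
(37,)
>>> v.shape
(7, 37)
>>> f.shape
(7, 2)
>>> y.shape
(7, 2, 37)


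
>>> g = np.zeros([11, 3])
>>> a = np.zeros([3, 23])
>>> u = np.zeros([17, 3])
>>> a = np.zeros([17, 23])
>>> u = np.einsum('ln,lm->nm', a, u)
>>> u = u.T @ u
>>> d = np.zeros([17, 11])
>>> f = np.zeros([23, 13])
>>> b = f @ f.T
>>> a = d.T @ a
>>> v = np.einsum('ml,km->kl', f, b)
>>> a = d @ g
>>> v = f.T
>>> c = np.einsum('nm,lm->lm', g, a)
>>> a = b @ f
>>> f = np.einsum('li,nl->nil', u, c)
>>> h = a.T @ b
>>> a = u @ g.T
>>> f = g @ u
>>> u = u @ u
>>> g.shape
(11, 3)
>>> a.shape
(3, 11)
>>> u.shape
(3, 3)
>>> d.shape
(17, 11)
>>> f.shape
(11, 3)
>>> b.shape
(23, 23)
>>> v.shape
(13, 23)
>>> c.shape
(17, 3)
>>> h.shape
(13, 23)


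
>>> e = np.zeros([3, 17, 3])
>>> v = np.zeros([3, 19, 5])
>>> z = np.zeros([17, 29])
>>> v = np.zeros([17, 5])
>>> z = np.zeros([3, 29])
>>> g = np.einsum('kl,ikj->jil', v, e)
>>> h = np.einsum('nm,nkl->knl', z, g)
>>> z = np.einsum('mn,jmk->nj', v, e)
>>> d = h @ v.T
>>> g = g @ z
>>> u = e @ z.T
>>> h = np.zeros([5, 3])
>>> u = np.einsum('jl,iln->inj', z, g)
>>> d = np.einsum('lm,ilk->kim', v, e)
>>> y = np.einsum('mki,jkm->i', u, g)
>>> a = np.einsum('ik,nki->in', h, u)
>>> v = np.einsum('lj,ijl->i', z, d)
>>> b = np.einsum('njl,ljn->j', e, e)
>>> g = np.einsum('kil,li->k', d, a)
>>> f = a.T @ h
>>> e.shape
(3, 17, 3)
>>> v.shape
(3,)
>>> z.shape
(5, 3)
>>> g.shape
(3,)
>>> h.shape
(5, 3)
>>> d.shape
(3, 3, 5)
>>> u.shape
(3, 3, 5)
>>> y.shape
(5,)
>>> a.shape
(5, 3)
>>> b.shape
(17,)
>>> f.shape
(3, 3)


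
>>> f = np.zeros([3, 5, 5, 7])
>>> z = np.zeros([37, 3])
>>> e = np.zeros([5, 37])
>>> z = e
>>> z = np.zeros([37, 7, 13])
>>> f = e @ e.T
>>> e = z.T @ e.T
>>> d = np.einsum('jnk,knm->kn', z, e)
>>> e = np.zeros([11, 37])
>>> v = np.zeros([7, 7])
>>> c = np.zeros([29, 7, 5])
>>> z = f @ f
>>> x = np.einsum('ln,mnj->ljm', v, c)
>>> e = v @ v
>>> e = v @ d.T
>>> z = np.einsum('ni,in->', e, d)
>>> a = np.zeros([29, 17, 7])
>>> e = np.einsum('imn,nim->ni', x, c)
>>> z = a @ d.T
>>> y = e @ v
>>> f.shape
(5, 5)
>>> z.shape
(29, 17, 13)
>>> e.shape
(29, 7)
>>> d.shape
(13, 7)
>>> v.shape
(7, 7)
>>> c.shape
(29, 7, 5)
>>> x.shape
(7, 5, 29)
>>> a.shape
(29, 17, 7)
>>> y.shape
(29, 7)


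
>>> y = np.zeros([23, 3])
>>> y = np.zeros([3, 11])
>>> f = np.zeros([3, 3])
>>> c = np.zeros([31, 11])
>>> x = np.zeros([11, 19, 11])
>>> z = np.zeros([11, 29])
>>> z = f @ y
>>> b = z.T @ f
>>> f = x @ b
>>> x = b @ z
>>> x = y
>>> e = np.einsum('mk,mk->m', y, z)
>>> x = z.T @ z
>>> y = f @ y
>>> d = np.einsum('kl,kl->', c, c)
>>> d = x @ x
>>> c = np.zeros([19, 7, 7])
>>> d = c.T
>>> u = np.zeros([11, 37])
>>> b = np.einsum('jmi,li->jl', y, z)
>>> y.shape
(11, 19, 11)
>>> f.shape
(11, 19, 3)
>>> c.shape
(19, 7, 7)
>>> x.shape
(11, 11)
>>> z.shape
(3, 11)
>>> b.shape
(11, 3)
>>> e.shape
(3,)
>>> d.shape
(7, 7, 19)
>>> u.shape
(11, 37)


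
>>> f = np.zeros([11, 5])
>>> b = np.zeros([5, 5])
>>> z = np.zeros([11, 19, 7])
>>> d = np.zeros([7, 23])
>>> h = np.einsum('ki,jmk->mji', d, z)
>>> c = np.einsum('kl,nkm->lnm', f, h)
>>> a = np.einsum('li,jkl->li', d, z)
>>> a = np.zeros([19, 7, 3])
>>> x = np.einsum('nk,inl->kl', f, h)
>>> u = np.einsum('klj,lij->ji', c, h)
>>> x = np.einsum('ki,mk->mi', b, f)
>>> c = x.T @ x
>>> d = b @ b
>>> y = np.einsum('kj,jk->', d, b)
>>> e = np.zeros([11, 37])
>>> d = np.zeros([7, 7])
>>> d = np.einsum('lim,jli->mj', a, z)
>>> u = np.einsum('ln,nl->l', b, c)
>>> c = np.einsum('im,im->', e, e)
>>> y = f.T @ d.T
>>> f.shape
(11, 5)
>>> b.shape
(5, 5)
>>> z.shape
(11, 19, 7)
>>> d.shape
(3, 11)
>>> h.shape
(19, 11, 23)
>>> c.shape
()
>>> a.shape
(19, 7, 3)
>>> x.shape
(11, 5)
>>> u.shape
(5,)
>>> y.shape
(5, 3)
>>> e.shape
(11, 37)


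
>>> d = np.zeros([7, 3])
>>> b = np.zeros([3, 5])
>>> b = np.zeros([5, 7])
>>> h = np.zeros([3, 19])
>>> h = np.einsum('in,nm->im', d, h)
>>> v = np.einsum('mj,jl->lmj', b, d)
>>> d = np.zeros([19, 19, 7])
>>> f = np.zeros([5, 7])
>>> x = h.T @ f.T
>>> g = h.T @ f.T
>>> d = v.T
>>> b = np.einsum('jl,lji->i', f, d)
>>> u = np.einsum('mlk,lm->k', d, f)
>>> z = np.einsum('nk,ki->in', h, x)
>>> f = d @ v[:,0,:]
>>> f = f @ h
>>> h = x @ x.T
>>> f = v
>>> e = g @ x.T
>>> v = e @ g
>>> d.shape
(7, 5, 3)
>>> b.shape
(3,)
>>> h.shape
(19, 19)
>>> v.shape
(19, 5)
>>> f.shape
(3, 5, 7)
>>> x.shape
(19, 5)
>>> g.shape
(19, 5)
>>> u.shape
(3,)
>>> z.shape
(5, 7)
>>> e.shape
(19, 19)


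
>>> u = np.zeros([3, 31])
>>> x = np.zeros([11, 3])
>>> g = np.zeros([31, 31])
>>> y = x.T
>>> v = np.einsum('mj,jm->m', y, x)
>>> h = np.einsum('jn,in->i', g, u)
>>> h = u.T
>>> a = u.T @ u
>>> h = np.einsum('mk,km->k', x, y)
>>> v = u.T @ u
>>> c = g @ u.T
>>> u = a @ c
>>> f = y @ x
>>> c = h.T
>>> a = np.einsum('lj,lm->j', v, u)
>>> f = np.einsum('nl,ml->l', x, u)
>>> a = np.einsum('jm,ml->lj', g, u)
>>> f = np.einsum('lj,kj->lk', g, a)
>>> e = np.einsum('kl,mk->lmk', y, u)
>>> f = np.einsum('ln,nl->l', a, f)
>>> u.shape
(31, 3)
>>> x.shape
(11, 3)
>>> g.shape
(31, 31)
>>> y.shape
(3, 11)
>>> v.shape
(31, 31)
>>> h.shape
(3,)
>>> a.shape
(3, 31)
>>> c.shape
(3,)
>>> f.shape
(3,)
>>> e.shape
(11, 31, 3)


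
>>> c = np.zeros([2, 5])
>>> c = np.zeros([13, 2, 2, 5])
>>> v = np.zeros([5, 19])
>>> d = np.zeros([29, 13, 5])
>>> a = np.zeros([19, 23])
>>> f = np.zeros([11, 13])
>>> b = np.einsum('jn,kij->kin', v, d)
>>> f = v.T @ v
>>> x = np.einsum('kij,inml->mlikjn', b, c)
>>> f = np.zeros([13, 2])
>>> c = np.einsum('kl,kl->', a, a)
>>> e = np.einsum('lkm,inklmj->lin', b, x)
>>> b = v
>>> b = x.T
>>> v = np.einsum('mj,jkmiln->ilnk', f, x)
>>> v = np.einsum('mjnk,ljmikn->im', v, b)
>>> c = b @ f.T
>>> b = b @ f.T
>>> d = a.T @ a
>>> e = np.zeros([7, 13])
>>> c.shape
(2, 19, 29, 13, 5, 13)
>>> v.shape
(13, 29)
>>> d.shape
(23, 23)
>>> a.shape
(19, 23)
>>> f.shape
(13, 2)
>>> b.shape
(2, 19, 29, 13, 5, 13)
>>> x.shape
(2, 5, 13, 29, 19, 2)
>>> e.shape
(7, 13)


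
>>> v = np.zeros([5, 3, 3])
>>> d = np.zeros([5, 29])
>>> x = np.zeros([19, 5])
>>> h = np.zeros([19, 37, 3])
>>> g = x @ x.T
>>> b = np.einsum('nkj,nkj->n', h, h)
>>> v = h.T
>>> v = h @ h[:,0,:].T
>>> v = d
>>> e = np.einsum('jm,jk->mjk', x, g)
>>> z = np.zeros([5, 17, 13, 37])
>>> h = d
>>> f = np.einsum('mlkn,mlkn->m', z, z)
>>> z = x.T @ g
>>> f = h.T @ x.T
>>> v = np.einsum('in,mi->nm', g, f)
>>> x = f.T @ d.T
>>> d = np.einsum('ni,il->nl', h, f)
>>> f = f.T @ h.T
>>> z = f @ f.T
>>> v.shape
(19, 29)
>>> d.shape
(5, 19)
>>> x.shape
(19, 5)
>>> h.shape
(5, 29)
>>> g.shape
(19, 19)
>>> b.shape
(19,)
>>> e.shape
(5, 19, 19)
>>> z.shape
(19, 19)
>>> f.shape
(19, 5)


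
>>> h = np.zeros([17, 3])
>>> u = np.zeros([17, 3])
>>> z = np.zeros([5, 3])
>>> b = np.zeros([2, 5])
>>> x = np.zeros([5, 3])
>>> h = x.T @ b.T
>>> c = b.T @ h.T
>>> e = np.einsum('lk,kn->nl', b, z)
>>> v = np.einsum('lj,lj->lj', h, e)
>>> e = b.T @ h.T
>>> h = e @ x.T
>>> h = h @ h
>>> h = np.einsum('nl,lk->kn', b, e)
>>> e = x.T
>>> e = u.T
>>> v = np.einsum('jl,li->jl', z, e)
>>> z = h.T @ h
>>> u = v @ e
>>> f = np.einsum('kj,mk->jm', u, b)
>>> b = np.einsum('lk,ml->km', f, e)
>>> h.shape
(3, 2)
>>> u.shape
(5, 17)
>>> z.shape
(2, 2)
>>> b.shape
(2, 3)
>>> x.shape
(5, 3)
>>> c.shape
(5, 3)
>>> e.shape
(3, 17)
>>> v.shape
(5, 3)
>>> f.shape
(17, 2)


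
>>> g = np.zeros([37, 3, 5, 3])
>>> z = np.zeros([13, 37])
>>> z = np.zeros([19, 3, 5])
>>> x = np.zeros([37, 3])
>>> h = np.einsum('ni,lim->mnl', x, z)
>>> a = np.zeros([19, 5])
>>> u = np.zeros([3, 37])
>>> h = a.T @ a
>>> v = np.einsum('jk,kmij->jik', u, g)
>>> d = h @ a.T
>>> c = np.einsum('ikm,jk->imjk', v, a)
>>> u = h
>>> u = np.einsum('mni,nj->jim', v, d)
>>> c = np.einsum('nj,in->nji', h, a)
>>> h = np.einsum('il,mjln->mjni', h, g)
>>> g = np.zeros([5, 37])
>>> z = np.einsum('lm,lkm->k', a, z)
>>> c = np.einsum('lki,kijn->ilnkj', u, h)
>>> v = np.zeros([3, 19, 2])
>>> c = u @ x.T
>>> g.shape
(5, 37)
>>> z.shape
(3,)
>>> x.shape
(37, 3)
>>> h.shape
(37, 3, 3, 5)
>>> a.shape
(19, 5)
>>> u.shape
(19, 37, 3)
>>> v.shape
(3, 19, 2)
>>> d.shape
(5, 19)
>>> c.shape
(19, 37, 37)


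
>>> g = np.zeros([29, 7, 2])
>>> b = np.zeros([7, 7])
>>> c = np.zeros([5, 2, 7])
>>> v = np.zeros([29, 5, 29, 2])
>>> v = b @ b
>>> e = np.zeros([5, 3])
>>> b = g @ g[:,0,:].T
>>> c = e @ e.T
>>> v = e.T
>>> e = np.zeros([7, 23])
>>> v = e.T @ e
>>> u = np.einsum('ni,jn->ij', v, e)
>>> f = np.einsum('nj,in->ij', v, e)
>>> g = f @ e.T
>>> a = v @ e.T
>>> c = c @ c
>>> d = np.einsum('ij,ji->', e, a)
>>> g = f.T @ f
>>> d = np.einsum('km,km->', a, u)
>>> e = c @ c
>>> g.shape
(23, 23)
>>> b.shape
(29, 7, 29)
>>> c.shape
(5, 5)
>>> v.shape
(23, 23)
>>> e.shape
(5, 5)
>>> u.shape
(23, 7)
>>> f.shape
(7, 23)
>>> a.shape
(23, 7)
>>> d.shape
()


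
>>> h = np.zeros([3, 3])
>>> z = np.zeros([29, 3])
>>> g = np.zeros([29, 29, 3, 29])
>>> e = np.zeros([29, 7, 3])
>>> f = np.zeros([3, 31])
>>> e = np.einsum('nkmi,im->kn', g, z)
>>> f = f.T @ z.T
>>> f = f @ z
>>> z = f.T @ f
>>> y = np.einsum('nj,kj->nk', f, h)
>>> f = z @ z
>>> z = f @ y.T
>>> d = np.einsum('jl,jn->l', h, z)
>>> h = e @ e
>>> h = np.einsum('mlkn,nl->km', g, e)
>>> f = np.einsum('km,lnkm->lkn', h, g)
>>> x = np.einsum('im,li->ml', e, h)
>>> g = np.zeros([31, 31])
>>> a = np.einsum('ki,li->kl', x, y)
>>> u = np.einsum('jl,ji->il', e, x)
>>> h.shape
(3, 29)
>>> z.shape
(3, 31)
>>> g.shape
(31, 31)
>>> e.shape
(29, 29)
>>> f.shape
(29, 3, 29)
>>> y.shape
(31, 3)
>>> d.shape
(3,)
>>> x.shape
(29, 3)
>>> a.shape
(29, 31)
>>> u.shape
(3, 29)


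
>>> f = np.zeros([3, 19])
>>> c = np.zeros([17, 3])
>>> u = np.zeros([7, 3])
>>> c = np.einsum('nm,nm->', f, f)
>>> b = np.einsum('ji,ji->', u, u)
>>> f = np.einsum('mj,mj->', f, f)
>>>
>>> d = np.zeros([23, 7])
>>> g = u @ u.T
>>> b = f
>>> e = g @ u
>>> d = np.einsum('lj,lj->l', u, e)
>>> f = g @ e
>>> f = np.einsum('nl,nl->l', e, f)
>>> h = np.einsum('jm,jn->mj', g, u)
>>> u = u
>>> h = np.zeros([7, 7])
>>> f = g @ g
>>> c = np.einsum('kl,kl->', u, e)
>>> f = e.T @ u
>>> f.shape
(3, 3)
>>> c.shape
()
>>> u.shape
(7, 3)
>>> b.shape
()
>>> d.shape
(7,)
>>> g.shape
(7, 7)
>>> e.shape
(7, 3)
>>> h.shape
(7, 7)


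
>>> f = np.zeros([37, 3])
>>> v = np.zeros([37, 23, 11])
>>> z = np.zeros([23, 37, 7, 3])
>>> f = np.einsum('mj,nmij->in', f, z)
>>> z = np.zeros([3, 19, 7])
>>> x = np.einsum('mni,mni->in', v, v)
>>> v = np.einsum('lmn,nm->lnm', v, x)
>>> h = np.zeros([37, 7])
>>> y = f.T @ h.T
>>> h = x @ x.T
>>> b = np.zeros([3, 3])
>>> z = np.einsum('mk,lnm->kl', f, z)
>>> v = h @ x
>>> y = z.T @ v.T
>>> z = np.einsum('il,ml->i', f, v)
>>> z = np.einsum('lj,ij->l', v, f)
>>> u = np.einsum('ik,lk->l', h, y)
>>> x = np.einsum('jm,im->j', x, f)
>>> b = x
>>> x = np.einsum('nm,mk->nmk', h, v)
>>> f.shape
(7, 23)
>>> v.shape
(11, 23)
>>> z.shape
(11,)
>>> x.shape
(11, 11, 23)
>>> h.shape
(11, 11)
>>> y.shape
(3, 11)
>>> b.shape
(11,)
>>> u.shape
(3,)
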